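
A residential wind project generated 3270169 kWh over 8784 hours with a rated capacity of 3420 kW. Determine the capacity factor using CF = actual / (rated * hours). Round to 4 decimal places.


Capacity factor = actual output / maximum possible output
Maximum possible = rated * hours = 3420 * 8784 = 30041280 kWh
CF = 3270169 / 30041280
CF = 0.1089

0.1089


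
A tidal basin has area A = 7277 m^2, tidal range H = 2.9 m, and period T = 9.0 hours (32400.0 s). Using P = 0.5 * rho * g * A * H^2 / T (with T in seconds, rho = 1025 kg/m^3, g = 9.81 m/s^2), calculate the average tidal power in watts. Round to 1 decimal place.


Convert period to seconds: T = 9.0 * 3600 = 32400.0 s
H^2 = 2.9^2 = 8.41
P = 0.5 * rho * g * A * H^2 / T
P = 0.5 * 1025 * 9.81 * 7277 * 8.41 / 32400.0
P = 9496.6 W

9496.6


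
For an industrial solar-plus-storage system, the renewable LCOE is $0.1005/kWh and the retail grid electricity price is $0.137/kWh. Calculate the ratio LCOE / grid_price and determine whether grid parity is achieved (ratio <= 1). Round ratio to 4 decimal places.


Compare LCOE to grid price:
  LCOE = $0.1005/kWh, Grid price = $0.137/kWh
  Ratio = LCOE / grid_price = 0.1005 / 0.137 = 0.7336
  Grid parity achieved (ratio <= 1)? yes

0.7336


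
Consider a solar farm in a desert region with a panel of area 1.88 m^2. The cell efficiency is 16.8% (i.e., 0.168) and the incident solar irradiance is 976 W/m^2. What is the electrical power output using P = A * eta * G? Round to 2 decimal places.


Use the solar power formula P = A * eta * G.
Given: A = 1.88 m^2, eta = 0.168, G = 976 W/m^2
P = 1.88 * 0.168 * 976
P = 308.26 W

308.26


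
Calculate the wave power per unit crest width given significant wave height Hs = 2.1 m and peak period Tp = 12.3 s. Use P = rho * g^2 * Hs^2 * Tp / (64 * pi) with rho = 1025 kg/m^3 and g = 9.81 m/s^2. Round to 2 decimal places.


Apply wave power formula:
  g^2 = 9.81^2 = 96.2361
  Hs^2 = 2.1^2 = 4.41
  Numerator = rho * g^2 * Hs^2 * Tp = 1025 * 96.2361 * 4.41 * 12.3 = 5350638.14
  Denominator = 64 * pi = 201.0619
  P = 5350638.14 / 201.0619 = 26611.89 W/m

26611.89


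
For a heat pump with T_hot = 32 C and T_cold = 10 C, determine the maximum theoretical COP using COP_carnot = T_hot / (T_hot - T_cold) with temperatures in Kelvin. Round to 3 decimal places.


Convert to Kelvin:
  T_hot = 32 + 273.15 = 305.15 K
  T_cold = 10 + 273.15 = 283.15 K
Apply Carnot COP formula:
  COP = T_hot_K / (T_hot_K - T_cold_K) = 305.15 / 22.0
  COP = 13.870

13.870


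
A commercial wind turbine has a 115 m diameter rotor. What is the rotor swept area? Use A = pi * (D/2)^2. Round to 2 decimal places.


Compute the rotor radius:
  r = D / 2 = 115 / 2 = 57.5 m
Calculate swept area:
  A = pi * r^2 = pi * 57.5^2
  A = 10386.89 m^2

10386.89


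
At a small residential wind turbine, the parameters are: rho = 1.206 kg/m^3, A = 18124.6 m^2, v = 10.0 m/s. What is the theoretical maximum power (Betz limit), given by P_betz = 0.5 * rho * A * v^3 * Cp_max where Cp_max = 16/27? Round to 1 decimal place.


The Betz coefficient Cp_max = 16/27 = 0.5926
v^3 = 10.0^3 = 1000.0
P_betz = 0.5 * rho * A * v^3 * Cp_max
P_betz = 0.5 * 1.206 * 18124.6 * 1000.0 * 0.5926
P_betz = 6476523.7 W

6476523.7


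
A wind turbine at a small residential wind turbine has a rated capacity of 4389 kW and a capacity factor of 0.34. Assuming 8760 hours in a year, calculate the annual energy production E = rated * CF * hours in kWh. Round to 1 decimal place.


Annual energy = rated_kW * capacity_factor * hours_per_year
Given: P_rated = 4389 kW, CF = 0.34, hours = 8760
E = 4389 * 0.34 * 8760
E = 13072197.6 kWh

13072197.6


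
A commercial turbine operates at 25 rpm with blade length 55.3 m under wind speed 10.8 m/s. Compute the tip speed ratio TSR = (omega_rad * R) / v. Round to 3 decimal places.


Convert rotational speed to rad/s:
  omega = 25 * 2 * pi / 60 = 2.618 rad/s
Compute tip speed:
  v_tip = omega * R = 2.618 * 55.3 = 144.775 m/s
Tip speed ratio:
  TSR = v_tip / v_wind = 144.775 / 10.8 = 13.405

13.405


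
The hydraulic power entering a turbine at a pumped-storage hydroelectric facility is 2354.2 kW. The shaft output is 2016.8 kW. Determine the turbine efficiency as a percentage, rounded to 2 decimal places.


Turbine efficiency = (output power / input power) * 100
eta = (2016.8 / 2354.2) * 100
eta = 85.67%

85.67


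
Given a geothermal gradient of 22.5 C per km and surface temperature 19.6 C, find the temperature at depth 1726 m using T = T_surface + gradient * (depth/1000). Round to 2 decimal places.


Convert depth to km: 1726 / 1000 = 1.726 km
Temperature increase = gradient * depth_km = 22.5 * 1.726 = 38.84 C
Temperature at depth = T_surface + delta_T = 19.6 + 38.84
T = 58.44 C

58.44


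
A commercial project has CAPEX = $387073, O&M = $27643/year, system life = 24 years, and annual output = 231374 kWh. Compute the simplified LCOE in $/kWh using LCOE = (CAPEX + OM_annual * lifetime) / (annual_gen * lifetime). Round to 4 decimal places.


Total cost = CAPEX + OM * lifetime = 387073 + 27643 * 24 = 387073 + 663432 = 1050505
Total generation = annual * lifetime = 231374 * 24 = 5552976 kWh
LCOE = 1050505 / 5552976
LCOE = 0.1892 $/kWh

0.1892


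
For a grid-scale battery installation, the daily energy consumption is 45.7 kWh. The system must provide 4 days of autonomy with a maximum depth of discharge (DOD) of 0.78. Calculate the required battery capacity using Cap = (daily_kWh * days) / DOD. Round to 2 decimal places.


Total energy needed = daily * days = 45.7 * 4 = 182.8 kWh
Account for depth of discharge:
  Cap = total_energy / DOD = 182.8 / 0.78
  Cap = 234.36 kWh

234.36


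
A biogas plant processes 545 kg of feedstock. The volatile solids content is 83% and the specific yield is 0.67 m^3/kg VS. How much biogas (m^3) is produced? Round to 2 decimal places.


Compute volatile solids:
  VS = mass * VS_fraction = 545 * 0.83 = 452.35 kg
Calculate biogas volume:
  Biogas = VS * specific_yield = 452.35 * 0.67
  Biogas = 303.07 m^3

303.07


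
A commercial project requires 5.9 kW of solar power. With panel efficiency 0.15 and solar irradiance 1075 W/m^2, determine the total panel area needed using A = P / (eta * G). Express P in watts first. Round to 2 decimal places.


Convert target power to watts: P = 5.9 * 1000 = 5900.0 W
Compute denominator: eta * G = 0.15 * 1075 = 161.25
Required area A = P / (eta * G) = 5900.0 / 161.25
A = 36.59 m^2

36.59


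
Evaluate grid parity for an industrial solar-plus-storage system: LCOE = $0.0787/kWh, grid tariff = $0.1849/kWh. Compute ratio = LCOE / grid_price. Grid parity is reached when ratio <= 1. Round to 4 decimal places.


Compare LCOE to grid price:
  LCOE = $0.0787/kWh, Grid price = $0.1849/kWh
  Ratio = LCOE / grid_price = 0.0787 / 0.1849 = 0.4256
  Grid parity achieved (ratio <= 1)? yes

0.4256


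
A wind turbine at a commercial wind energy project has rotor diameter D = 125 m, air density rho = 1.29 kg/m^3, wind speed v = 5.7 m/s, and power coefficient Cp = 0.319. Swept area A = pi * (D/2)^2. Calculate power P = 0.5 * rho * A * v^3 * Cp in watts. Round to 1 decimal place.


Step 1 -- Compute swept area:
  A = pi * (D/2)^2 = pi * (125/2)^2 = 12271.85 m^2
Step 2 -- Apply wind power equation:
  P = 0.5 * rho * A * v^3 * Cp
  v^3 = 5.7^3 = 185.193
  P = 0.5 * 1.29 * 12271.85 * 185.193 * 0.319
  P = 467611.2 W

467611.2


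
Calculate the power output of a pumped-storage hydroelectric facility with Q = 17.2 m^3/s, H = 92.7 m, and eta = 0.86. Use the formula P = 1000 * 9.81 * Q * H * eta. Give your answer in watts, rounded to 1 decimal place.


Apply the hydropower formula P = rho * g * Q * H * eta
rho * g = 1000 * 9.81 = 9810.0
P = 9810.0 * 17.2 * 92.7 * 0.86
P = 13451652.5 W

13451652.5


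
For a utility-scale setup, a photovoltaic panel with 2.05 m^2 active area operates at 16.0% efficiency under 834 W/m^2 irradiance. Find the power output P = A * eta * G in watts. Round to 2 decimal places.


Use the solar power formula P = A * eta * G.
Given: A = 2.05 m^2, eta = 0.16, G = 834 W/m^2
P = 2.05 * 0.16 * 834
P = 273.55 W

273.55


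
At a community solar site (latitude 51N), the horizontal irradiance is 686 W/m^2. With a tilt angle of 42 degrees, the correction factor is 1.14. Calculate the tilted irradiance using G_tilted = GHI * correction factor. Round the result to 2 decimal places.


Identify the given values:
  GHI = 686 W/m^2, tilt correction factor = 1.14
Apply the formula G_tilted = GHI * factor:
  G_tilted = 686 * 1.14
  G_tilted = 782.04 W/m^2

782.04


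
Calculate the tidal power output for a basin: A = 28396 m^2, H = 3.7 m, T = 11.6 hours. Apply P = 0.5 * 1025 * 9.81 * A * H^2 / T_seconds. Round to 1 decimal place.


Convert period to seconds: T = 11.6 * 3600 = 41760.0 s
H^2 = 3.7^2 = 13.69
P = 0.5 * rho * g * A * H^2 / T
P = 0.5 * 1025 * 9.81 * 28396 * 13.69 / 41760.0
P = 46801.8 W

46801.8


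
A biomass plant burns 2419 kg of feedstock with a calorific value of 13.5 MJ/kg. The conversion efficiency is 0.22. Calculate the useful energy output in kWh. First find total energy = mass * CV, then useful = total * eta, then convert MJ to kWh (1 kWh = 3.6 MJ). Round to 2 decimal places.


Total energy = mass * CV = 2419 * 13.5 = 32656.5 MJ
Useful energy = total * eta = 32656.5 * 0.22 = 7184.43 MJ
Convert to kWh: 7184.43 / 3.6
Useful energy = 1995.68 kWh

1995.68


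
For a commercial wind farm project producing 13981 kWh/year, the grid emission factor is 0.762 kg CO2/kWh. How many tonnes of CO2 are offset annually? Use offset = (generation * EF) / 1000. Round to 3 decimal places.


CO2 offset in kg = generation * emission_factor
CO2 offset = 13981 * 0.762 = 10653.52 kg
Convert to tonnes:
  CO2 offset = 10653.52 / 1000 = 10.654 tonnes

10.654


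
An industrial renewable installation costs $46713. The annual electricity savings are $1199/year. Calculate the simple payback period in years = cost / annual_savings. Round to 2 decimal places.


Simple payback period = initial cost / annual savings
Payback = 46713 / 1199
Payback = 38.96 years

38.96


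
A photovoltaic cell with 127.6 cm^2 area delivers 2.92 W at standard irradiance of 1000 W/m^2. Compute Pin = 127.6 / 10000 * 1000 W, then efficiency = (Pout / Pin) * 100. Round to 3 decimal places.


First compute the input power:
  Pin = area_cm2 / 10000 * G = 127.6 / 10000 * 1000 = 12.76 W
Then compute efficiency:
  Efficiency = (Pout / Pin) * 100 = (2.92 / 12.76) * 100
  Efficiency = 22.884%

22.884


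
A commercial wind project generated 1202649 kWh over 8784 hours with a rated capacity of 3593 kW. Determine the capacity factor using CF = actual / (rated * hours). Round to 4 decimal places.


Capacity factor = actual output / maximum possible output
Maximum possible = rated * hours = 3593 * 8784 = 31560912 kWh
CF = 1202649 / 31560912
CF = 0.0381

0.0381


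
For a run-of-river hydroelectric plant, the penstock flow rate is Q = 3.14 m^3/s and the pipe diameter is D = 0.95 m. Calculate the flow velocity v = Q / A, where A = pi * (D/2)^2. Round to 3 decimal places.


Compute pipe cross-sectional area:
  A = pi * (D/2)^2 = pi * (0.95/2)^2 = 0.7088 m^2
Calculate velocity:
  v = Q / A = 3.14 / 0.7088
  v = 4.430 m/s

4.430


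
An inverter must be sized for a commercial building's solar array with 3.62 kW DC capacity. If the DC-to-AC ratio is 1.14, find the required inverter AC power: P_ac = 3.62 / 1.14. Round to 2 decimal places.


The inverter AC capacity is determined by the DC/AC ratio.
Given: P_dc = 3.62 kW, DC/AC ratio = 1.14
P_ac = P_dc / ratio = 3.62 / 1.14
P_ac = 3.18 kW

3.18


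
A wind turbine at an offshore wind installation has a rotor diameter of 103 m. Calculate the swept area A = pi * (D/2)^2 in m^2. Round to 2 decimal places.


Compute the rotor radius:
  r = D / 2 = 103 / 2 = 51.5 m
Calculate swept area:
  A = pi * r^2 = pi * 51.5^2
  A = 8332.29 m^2

8332.29


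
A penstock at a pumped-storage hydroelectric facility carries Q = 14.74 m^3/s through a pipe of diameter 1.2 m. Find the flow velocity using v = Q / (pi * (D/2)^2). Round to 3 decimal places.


Compute pipe cross-sectional area:
  A = pi * (D/2)^2 = pi * (1.2/2)^2 = 1.131 m^2
Calculate velocity:
  v = Q / A = 14.74 / 1.131
  v = 13.033 m/s

13.033


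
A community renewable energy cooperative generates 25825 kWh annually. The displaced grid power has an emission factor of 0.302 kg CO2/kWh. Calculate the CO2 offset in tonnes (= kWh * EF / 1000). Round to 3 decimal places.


CO2 offset in kg = generation * emission_factor
CO2 offset = 25825 * 0.302 = 7799.15 kg
Convert to tonnes:
  CO2 offset = 7799.15 / 1000 = 7.799 tonnes

7.799


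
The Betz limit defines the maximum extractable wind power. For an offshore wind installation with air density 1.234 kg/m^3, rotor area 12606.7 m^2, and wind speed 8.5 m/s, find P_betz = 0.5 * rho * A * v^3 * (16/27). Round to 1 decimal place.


The Betz coefficient Cp_max = 16/27 = 0.5926
v^3 = 8.5^3 = 614.125
P_betz = 0.5 * rho * A * v^3 * Cp_max
P_betz = 0.5 * 1.234 * 12606.7 * 614.125 * 0.5926
P_betz = 2830737.4 W

2830737.4


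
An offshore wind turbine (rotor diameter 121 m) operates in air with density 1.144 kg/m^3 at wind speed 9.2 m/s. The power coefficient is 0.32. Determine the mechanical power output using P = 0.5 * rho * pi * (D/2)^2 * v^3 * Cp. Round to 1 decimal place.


Step 1 -- Compute swept area:
  A = pi * (D/2)^2 = pi * (121/2)^2 = 11499.01 m^2
Step 2 -- Apply wind power equation:
  P = 0.5 * rho * A * v^3 * Cp
  v^3 = 9.2^3 = 778.688
  P = 0.5 * 1.144 * 11499.01 * 778.688 * 0.32
  P = 1638966.6 W

1638966.6


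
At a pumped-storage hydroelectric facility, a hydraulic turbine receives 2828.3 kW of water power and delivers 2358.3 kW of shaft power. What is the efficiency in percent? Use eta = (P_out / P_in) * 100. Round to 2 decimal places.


Turbine efficiency = (output power / input power) * 100
eta = (2358.3 / 2828.3) * 100
eta = 83.38%

83.38


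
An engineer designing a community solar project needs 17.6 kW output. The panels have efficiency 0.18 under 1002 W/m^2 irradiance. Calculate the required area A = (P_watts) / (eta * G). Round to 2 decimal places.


Convert target power to watts: P = 17.6 * 1000 = 17600.0 W
Compute denominator: eta * G = 0.18 * 1002 = 180.36
Required area A = P / (eta * G) = 17600.0 / 180.36
A = 97.58 m^2

97.58


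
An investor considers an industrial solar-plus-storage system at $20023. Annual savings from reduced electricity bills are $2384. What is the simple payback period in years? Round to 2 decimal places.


Simple payback period = initial cost / annual savings
Payback = 20023 / 2384
Payback = 8.40 years

8.40


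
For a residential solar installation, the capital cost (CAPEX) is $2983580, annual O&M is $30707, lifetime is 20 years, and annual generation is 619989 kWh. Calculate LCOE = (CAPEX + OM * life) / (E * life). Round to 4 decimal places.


Total cost = CAPEX + OM * lifetime = 2983580 + 30707 * 20 = 2983580 + 614140 = 3597720
Total generation = annual * lifetime = 619989 * 20 = 12399780 kWh
LCOE = 3597720 / 12399780
LCOE = 0.2901 $/kWh

0.2901


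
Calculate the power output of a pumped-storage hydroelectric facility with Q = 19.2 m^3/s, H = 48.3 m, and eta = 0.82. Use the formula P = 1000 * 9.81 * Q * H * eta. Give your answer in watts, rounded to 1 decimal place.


Apply the hydropower formula P = rho * g * Q * H * eta
rho * g = 1000 * 9.81 = 9810.0
P = 9810.0 * 19.2 * 48.3 * 0.82
P = 7459869.3 W

7459869.3


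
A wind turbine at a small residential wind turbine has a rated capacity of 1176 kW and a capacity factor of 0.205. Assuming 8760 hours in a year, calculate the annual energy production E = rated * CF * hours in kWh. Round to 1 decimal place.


Annual energy = rated_kW * capacity_factor * hours_per_year
Given: P_rated = 1176 kW, CF = 0.205, hours = 8760
E = 1176 * 0.205 * 8760
E = 2111860.8 kWh

2111860.8


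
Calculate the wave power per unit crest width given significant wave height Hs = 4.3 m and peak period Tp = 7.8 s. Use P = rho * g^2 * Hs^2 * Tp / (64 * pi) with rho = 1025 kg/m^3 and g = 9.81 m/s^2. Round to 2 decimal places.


Apply wave power formula:
  g^2 = 9.81^2 = 96.2361
  Hs^2 = 4.3^2 = 18.49
  Numerator = rho * g^2 * Hs^2 * Tp = 1025 * 96.2361 * 18.49 * 7.8 = 14226346.88
  Denominator = 64 * pi = 201.0619
  P = 14226346.88 / 201.0619 = 70756.04 W/m

70756.04


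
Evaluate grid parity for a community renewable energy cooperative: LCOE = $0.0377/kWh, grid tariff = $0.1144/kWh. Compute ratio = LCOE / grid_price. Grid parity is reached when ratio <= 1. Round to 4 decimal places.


Compare LCOE to grid price:
  LCOE = $0.0377/kWh, Grid price = $0.1144/kWh
  Ratio = LCOE / grid_price = 0.0377 / 0.1144 = 0.3295
  Grid parity achieved (ratio <= 1)? yes

0.3295


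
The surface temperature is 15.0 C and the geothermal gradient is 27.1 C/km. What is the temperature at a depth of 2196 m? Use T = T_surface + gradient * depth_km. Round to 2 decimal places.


Convert depth to km: 2196 / 1000 = 2.196 km
Temperature increase = gradient * depth_km = 27.1 * 2.196 = 59.51 C
Temperature at depth = T_surface + delta_T = 15.0 + 59.51
T = 74.51 C

74.51


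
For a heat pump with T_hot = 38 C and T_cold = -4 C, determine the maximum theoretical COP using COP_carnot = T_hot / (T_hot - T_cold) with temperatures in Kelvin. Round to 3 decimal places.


Convert to Kelvin:
  T_hot = 38 + 273.15 = 311.15 K
  T_cold = -4 + 273.15 = 269.15 K
Apply Carnot COP formula:
  COP = T_hot_K / (T_hot_K - T_cold_K) = 311.15 / 42.0
  COP = 7.408

7.408


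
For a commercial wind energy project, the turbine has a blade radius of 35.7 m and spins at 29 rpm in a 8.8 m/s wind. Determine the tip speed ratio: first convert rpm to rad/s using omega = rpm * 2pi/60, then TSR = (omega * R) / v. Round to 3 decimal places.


Convert rotational speed to rad/s:
  omega = 29 * 2 * pi / 60 = 3.0369 rad/s
Compute tip speed:
  v_tip = omega * R = 3.0369 * 35.7 = 108.416 m/s
Tip speed ratio:
  TSR = v_tip / v_wind = 108.416 / 8.8 = 12.320

12.320


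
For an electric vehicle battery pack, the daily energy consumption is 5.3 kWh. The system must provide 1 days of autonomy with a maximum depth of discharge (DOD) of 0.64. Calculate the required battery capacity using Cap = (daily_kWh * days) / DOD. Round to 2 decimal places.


Total energy needed = daily * days = 5.3 * 1 = 5.3 kWh
Account for depth of discharge:
  Cap = total_energy / DOD = 5.3 / 0.64
  Cap = 8.28 kWh

8.28


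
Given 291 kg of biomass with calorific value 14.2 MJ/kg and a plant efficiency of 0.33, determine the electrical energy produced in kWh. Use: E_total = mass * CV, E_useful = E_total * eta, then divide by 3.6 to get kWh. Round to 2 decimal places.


Total energy = mass * CV = 291 * 14.2 = 4132.2 MJ
Useful energy = total * eta = 4132.2 * 0.33 = 1363.63 MJ
Convert to kWh: 1363.63 / 3.6
Useful energy = 378.79 kWh

378.79


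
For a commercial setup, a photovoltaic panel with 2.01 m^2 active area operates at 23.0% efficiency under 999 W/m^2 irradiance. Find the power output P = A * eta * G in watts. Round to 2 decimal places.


Use the solar power formula P = A * eta * G.
Given: A = 2.01 m^2, eta = 0.23, G = 999 W/m^2
P = 2.01 * 0.23 * 999
P = 461.84 W

461.84


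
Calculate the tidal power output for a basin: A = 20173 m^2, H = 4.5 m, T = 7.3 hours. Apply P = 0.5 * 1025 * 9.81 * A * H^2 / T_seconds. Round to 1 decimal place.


Convert period to seconds: T = 7.3 * 3600 = 26280.0 s
H^2 = 4.5^2 = 20.25
P = 0.5 * rho * g * A * H^2 / T
P = 0.5 * 1025 * 9.81 * 20173 * 20.25 / 26280.0
P = 78150.7 W

78150.7


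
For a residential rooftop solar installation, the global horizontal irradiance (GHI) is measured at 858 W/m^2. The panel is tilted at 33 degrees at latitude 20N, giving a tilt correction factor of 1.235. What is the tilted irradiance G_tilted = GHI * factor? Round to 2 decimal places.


Identify the given values:
  GHI = 858 W/m^2, tilt correction factor = 1.235
Apply the formula G_tilted = GHI * factor:
  G_tilted = 858 * 1.235
  G_tilted = 1059.63 W/m^2

1059.63


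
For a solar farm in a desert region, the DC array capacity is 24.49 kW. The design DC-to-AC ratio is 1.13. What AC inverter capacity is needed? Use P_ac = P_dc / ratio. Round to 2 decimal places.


The inverter AC capacity is determined by the DC/AC ratio.
Given: P_dc = 24.49 kW, DC/AC ratio = 1.13
P_ac = P_dc / ratio = 24.49 / 1.13
P_ac = 21.67 kW

21.67


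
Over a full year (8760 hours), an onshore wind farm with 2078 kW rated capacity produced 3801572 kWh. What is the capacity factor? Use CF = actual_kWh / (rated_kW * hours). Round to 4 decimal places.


Capacity factor = actual output / maximum possible output
Maximum possible = rated * hours = 2078 * 8760 = 18203280 kWh
CF = 3801572 / 18203280
CF = 0.2088

0.2088


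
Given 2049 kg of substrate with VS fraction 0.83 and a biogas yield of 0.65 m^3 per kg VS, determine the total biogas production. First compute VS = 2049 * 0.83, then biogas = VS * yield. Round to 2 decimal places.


Compute volatile solids:
  VS = mass * VS_fraction = 2049 * 0.83 = 1700.67 kg
Calculate biogas volume:
  Biogas = VS * specific_yield = 1700.67 * 0.65
  Biogas = 1105.44 m^3

1105.44


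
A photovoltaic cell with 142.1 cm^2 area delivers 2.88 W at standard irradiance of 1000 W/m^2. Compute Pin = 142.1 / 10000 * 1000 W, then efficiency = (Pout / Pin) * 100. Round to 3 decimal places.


First compute the input power:
  Pin = area_cm2 / 10000 * G = 142.1 / 10000 * 1000 = 14.21 W
Then compute efficiency:
  Efficiency = (Pout / Pin) * 100 = (2.88 / 14.21) * 100
  Efficiency = 20.267%

20.267


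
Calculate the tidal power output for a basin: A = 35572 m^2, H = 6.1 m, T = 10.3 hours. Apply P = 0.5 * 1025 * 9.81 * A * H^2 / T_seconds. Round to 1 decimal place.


Convert period to seconds: T = 10.3 * 3600 = 37080.0 s
H^2 = 6.1^2 = 37.21
P = 0.5 * rho * g * A * H^2 / T
P = 0.5 * 1025 * 9.81 * 35572 * 37.21 / 37080.0
P = 179469.7 W

179469.7


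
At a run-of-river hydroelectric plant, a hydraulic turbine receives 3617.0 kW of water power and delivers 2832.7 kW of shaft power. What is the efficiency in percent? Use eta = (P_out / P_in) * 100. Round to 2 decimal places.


Turbine efficiency = (output power / input power) * 100
eta = (2832.7 / 3617.0) * 100
eta = 78.32%

78.32


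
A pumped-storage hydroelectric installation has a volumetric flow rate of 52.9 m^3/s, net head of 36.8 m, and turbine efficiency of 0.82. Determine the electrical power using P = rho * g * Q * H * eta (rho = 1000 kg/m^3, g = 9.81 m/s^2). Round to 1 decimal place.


Apply the hydropower formula P = rho * g * Q * H * eta
rho * g = 1000 * 9.81 = 9810.0
P = 9810.0 * 52.9 * 36.8 * 0.82
P = 15659805.0 W

15659805.0


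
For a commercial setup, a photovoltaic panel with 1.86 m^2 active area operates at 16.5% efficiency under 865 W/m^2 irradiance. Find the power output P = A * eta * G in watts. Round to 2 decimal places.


Use the solar power formula P = A * eta * G.
Given: A = 1.86 m^2, eta = 0.165, G = 865 W/m^2
P = 1.86 * 0.165 * 865
P = 265.47 W

265.47


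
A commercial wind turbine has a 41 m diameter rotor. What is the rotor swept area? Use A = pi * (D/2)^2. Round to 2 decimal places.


Compute the rotor radius:
  r = D / 2 = 41 / 2 = 20.5 m
Calculate swept area:
  A = pi * r^2 = pi * 20.5^2
  A = 1320.25 m^2

1320.25


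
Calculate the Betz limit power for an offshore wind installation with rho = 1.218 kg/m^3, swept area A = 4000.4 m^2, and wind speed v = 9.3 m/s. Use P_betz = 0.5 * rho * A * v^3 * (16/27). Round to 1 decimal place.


The Betz coefficient Cp_max = 16/27 = 0.5926
v^3 = 9.3^3 = 804.357
P_betz = 0.5 * rho * A * v^3 * Cp_max
P_betz = 0.5 * 1.218 * 4000.4 * 804.357 * 0.5926
P_betz = 1161250.1 W

1161250.1


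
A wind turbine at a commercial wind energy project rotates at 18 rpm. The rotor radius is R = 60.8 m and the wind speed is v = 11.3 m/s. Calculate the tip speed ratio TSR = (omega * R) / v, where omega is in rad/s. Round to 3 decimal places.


Convert rotational speed to rad/s:
  omega = 18 * 2 * pi / 60 = 1.885 rad/s
Compute tip speed:
  v_tip = omega * R = 1.885 * 60.8 = 114.605 m/s
Tip speed ratio:
  TSR = v_tip / v_wind = 114.605 / 11.3 = 10.142

10.142


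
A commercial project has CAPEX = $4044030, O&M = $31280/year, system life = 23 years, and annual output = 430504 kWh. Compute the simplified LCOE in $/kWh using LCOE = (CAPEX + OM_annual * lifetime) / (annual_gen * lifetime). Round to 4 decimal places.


Total cost = CAPEX + OM * lifetime = 4044030 + 31280 * 23 = 4044030 + 719440 = 4763470
Total generation = annual * lifetime = 430504 * 23 = 9901592 kWh
LCOE = 4763470 / 9901592
LCOE = 0.4811 $/kWh

0.4811


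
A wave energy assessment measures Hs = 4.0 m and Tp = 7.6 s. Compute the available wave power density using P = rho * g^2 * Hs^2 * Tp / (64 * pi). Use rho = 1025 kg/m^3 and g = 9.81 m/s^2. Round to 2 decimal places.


Apply wave power formula:
  g^2 = 9.81^2 = 96.2361
  Hs^2 = 4.0^2 = 16.0
  Numerator = rho * g^2 * Hs^2 * Tp = 1025 * 96.2361 * 16.0 * 7.6 = 11994867.5
  Denominator = 64 * pi = 201.0619
  P = 11994867.5 / 201.0619 = 59657.58 W/m

59657.58


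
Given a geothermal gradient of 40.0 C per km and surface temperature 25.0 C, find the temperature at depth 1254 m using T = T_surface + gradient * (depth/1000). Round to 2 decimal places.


Convert depth to km: 1254 / 1000 = 1.254 km
Temperature increase = gradient * depth_km = 40.0 * 1.254 = 50.16 C
Temperature at depth = T_surface + delta_T = 25.0 + 50.16
T = 75.16 C

75.16


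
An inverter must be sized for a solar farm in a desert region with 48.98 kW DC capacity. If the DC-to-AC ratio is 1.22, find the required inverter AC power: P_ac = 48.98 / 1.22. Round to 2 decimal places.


The inverter AC capacity is determined by the DC/AC ratio.
Given: P_dc = 48.98 kW, DC/AC ratio = 1.22
P_ac = P_dc / ratio = 48.98 / 1.22
P_ac = 40.15 kW

40.15


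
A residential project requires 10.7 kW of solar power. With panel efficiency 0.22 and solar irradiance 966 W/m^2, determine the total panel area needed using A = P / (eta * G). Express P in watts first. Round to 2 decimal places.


Convert target power to watts: P = 10.7 * 1000 = 10700.0 W
Compute denominator: eta * G = 0.22 * 966 = 212.52
Required area A = P / (eta * G) = 10700.0 / 212.52
A = 50.35 m^2

50.35


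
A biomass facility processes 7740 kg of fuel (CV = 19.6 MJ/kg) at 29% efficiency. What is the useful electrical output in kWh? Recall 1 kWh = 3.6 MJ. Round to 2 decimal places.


Total energy = mass * CV = 7740 * 19.6 = 151704.0 MJ
Useful energy = total * eta = 151704.0 * 0.29 = 43994.16 MJ
Convert to kWh: 43994.16 / 3.6
Useful energy = 12220.60 kWh

12220.60


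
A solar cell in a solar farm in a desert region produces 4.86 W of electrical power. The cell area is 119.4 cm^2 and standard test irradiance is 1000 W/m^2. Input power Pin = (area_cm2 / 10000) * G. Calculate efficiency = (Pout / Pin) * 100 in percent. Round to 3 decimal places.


First compute the input power:
  Pin = area_cm2 / 10000 * G = 119.4 / 10000 * 1000 = 11.94 W
Then compute efficiency:
  Efficiency = (Pout / Pin) * 100 = (4.86 / 11.94) * 100
  Efficiency = 40.704%

40.704


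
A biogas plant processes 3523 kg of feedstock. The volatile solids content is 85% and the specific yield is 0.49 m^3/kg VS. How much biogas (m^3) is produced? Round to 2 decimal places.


Compute volatile solids:
  VS = mass * VS_fraction = 3523 * 0.85 = 2994.55 kg
Calculate biogas volume:
  Biogas = VS * specific_yield = 2994.55 * 0.49
  Biogas = 1467.33 m^3

1467.33


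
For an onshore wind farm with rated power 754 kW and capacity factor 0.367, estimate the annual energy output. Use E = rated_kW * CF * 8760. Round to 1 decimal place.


Annual energy = rated_kW * capacity_factor * hours_per_year
Given: P_rated = 754 kW, CF = 0.367, hours = 8760
E = 754 * 0.367 * 8760
E = 2424049.7 kWh

2424049.7


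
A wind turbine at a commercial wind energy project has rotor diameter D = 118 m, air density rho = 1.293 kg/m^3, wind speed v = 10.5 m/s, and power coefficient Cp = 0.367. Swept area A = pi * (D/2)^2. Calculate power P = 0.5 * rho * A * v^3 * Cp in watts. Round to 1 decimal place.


Step 1 -- Compute swept area:
  A = pi * (D/2)^2 = pi * (118/2)^2 = 10935.88 m^2
Step 2 -- Apply wind power equation:
  P = 0.5 * rho * A * v^3 * Cp
  v^3 = 10.5^3 = 1157.625
  P = 0.5 * 1.293 * 10935.88 * 1157.625 * 0.367
  P = 3003698.8 W

3003698.8


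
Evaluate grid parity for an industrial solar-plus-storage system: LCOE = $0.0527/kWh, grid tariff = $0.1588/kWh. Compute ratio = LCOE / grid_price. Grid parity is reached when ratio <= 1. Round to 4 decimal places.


Compare LCOE to grid price:
  LCOE = $0.0527/kWh, Grid price = $0.1588/kWh
  Ratio = LCOE / grid_price = 0.0527 / 0.1588 = 0.3319
  Grid parity achieved (ratio <= 1)? yes

0.3319


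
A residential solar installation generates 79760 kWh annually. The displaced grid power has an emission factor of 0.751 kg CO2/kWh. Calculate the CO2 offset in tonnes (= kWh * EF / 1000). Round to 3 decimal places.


CO2 offset in kg = generation * emission_factor
CO2 offset = 79760 * 0.751 = 59899.76 kg
Convert to tonnes:
  CO2 offset = 59899.76 / 1000 = 59.900 tonnes

59.900


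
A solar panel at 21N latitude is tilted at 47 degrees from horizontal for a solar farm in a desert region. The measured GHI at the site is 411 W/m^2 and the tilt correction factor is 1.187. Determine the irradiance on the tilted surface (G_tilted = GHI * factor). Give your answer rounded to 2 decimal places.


Identify the given values:
  GHI = 411 W/m^2, tilt correction factor = 1.187
Apply the formula G_tilted = GHI * factor:
  G_tilted = 411 * 1.187
  G_tilted = 487.86 W/m^2

487.86


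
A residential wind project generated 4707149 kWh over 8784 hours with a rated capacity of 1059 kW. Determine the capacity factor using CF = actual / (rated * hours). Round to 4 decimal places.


Capacity factor = actual output / maximum possible output
Maximum possible = rated * hours = 1059 * 8784 = 9302256 kWh
CF = 4707149 / 9302256
CF = 0.5060

0.5060


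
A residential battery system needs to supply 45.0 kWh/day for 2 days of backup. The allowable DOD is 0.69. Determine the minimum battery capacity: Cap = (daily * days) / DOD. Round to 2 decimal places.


Total energy needed = daily * days = 45.0 * 2 = 90.0 kWh
Account for depth of discharge:
  Cap = total_energy / DOD = 90.0 / 0.69
  Cap = 130.43 kWh

130.43


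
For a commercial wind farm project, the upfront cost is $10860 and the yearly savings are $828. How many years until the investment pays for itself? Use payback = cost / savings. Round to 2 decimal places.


Simple payback period = initial cost / annual savings
Payback = 10860 / 828
Payback = 13.12 years

13.12


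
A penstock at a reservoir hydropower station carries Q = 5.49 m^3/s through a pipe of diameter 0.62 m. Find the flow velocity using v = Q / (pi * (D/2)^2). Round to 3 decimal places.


Compute pipe cross-sectional area:
  A = pi * (D/2)^2 = pi * (0.62/2)^2 = 0.3019 m^2
Calculate velocity:
  v = Q / A = 5.49 / 0.3019
  v = 18.184 m/s

18.184


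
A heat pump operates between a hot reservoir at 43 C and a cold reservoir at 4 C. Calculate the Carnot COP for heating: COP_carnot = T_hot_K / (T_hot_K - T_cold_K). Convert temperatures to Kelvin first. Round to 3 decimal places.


Convert to Kelvin:
  T_hot = 43 + 273.15 = 316.15 K
  T_cold = 4 + 273.15 = 277.15 K
Apply Carnot COP formula:
  COP = T_hot_K / (T_hot_K - T_cold_K) = 316.15 / 39.0
  COP = 8.106

8.106


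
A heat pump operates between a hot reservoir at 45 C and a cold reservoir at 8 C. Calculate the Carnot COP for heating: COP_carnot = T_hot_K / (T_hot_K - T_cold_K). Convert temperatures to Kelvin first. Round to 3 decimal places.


Convert to Kelvin:
  T_hot = 45 + 273.15 = 318.15 K
  T_cold = 8 + 273.15 = 281.15 K
Apply Carnot COP formula:
  COP = T_hot_K / (T_hot_K - T_cold_K) = 318.15 / 37.0
  COP = 8.599

8.599


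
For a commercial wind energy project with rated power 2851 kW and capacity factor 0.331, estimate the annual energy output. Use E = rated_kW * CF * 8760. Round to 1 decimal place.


Annual energy = rated_kW * capacity_factor * hours_per_year
Given: P_rated = 2851 kW, CF = 0.331, hours = 8760
E = 2851 * 0.331 * 8760
E = 8266645.6 kWh

8266645.6


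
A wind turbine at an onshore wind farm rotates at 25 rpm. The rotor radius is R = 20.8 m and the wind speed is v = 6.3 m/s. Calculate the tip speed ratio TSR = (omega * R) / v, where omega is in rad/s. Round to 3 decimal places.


Convert rotational speed to rad/s:
  omega = 25 * 2 * pi / 60 = 2.618 rad/s
Compute tip speed:
  v_tip = omega * R = 2.618 * 20.8 = 54.454 m/s
Tip speed ratio:
  TSR = v_tip / v_wind = 54.454 / 6.3 = 8.644

8.644


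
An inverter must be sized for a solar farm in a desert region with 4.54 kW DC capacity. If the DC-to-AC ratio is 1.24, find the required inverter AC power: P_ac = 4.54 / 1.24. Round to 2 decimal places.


The inverter AC capacity is determined by the DC/AC ratio.
Given: P_dc = 4.54 kW, DC/AC ratio = 1.24
P_ac = P_dc / ratio = 4.54 / 1.24
P_ac = 3.66 kW

3.66


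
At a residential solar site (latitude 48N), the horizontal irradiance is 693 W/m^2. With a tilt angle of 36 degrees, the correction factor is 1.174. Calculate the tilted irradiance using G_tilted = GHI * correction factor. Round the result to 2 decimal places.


Identify the given values:
  GHI = 693 W/m^2, tilt correction factor = 1.174
Apply the formula G_tilted = GHI * factor:
  G_tilted = 693 * 1.174
  G_tilted = 813.58 W/m^2

813.58


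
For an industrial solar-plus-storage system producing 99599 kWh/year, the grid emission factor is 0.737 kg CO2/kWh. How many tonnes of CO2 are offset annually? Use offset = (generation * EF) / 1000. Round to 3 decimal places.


CO2 offset in kg = generation * emission_factor
CO2 offset = 99599 * 0.737 = 73404.46 kg
Convert to tonnes:
  CO2 offset = 73404.46 / 1000 = 73.404 tonnes

73.404


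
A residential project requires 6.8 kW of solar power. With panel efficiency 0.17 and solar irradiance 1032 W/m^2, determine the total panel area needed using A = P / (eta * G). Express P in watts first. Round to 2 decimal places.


Convert target power to watts: P = 6.8 * 1000 = 6800.0 W
Compute denominator: eta * G = 0.17 * 1032 = 175.44
Required area A = P / (eta * G) = 6800.0 / 175.44
A = 38.76 m^2

38.76


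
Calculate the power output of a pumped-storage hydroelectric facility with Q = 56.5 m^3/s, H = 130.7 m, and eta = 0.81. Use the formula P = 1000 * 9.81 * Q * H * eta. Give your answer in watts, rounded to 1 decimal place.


Apply the hydropower formula P = rho * g * Q * H * eta
rho * g = 1000 * 9.81 = 9810.0
P = 9810.0 * 56.5 * 130.7 * 0.81
P = 58678372.8 W

58678372.8


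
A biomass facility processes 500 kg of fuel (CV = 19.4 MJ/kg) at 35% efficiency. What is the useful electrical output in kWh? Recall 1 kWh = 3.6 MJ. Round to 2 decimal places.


Total energy = mass * CV = 500 * 19.4 = 9700.0 MJ
Useful energy = total * eta = 9700.0 * 0.35 = 3395.0 MJ
Convert to kWh: 3395.0 / 3.6
Useful energy = 943.06 kWh

943.06


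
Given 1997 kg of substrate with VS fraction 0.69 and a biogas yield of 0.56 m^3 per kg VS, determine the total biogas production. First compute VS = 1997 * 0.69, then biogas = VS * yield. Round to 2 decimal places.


Compute volatile solids:
  VS = mass * VS_fraction = 1997 * 0.69 = 1377.93 kg
Calculate biogas volume:
  Biogas = VS * specific_yield = 1377.93 * 0.56
  Biogas = 771.64 m^3

771.64


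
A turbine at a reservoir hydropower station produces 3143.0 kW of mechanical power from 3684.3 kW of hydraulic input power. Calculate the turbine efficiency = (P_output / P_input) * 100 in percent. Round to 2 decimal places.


Turbine efficiency = (output power / input power) * 100
eta = (3143.0 / 3684.3) * 100
eta = 85.31%

85.31


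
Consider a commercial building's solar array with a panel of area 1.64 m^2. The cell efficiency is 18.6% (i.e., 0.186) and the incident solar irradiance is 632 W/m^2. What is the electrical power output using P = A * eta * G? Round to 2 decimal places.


Use the solar power formula P = A * eta * G.
Given: A = 1.64 m^2, eta = 0.186, G = 632 W/m^2
P = 1.64 * 0.186 * 632
P = 192.79 W

192.79


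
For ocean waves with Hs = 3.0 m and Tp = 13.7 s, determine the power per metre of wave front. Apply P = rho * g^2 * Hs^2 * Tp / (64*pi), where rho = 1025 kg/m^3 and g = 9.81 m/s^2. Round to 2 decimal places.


Apply wave power formula:
  g^2 = 9.81^2 = 96.2361
  Hs^2 = 3.0^2 = 9.0
  Numerator = rho * g^2 * Hs^2 * Tp = 1025 * 96.2361 * 9.0 * 13.7 = 12162558.91
  Denominator = 64 * pi = 201.0619
  P = 12162558.91 / 201.0619 = 60491.61 W/m

60491.61


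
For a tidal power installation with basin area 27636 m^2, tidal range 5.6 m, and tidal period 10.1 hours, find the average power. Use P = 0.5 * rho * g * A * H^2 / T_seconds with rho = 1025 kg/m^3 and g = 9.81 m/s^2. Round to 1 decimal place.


Convert period to seconds: T = 10.1 * 3600 = 36360.0 s
H^2 = 5.6^2 = 31.36
P = 0.5 * rho * g * A * H^2 / T
P = 0.5 * 1025 * 9.81 * 27636 * 31.36 / 36360.0
P = 119836.8 W

119836.8


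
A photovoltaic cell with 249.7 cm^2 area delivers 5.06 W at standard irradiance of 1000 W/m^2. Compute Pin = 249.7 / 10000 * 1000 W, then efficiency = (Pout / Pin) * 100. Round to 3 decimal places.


First compute the input power:
  Pin = area_cm2 / 10000 * G = 249.7 / 10000 * 1000 = 24.97 W
Then compute efficiency:
  Efficiency = (Pout / Pin) * 100 = (5.06 / 24.97) * 100
  Efficiency = 20.264%

20.264


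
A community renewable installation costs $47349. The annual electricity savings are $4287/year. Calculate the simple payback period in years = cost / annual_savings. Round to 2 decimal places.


Simple payback period = initial cost / annual savings
Payback = 47349 / 4287
Payback = 11.04 years

11.04


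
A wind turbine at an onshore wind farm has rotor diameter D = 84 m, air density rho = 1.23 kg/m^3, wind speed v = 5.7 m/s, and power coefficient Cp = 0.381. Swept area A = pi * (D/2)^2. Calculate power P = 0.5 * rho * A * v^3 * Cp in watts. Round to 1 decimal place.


Step 1 -- Compute swept area:
  A = pi * (D/2)^2 = pi * (84/2)^2 = 5541.77 m^2
Step 2 -- Apply wind power equation:
  P = 0.5 * rho * A * v^3 * Cp
  v^3 = 5.7^3 = 185.193
  P = 0.5 * 1.23 * 5541.77 * 185.193 * 0.381
  P = 240476.8 W

240476.8


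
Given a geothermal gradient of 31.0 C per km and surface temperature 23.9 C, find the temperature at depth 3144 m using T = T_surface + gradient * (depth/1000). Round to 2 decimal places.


Convert depth to km: 3144 / 1000 = 3.144 km
Temperature increase = gradient * depth_km = 31.0 * 3.144 = 97.46 C
Temperature at depth = T_surface + delta_T = 23.9 + 97.46
T = 121.36 C

121.36


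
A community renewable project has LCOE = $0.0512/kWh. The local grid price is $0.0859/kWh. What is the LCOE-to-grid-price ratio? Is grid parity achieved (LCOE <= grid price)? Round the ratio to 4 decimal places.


Compare LCOE to grid price:
  LCOE = $0.0512/kWh, Grid price = $0.0859/kWh
  Ratio = LCOE / grid_price = 0.0512 / 0.0859 = 0.5960
  Grid parity achieved (ratio <= 1)? yes

0.5960


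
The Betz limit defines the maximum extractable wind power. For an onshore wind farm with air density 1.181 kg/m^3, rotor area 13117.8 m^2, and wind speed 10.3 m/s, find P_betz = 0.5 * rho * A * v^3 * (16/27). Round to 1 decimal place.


The Betz coefficient Cp_max = 16/27 = 0.5926
v^3 = 10.3^3 = 1092.727
P_betz = 0.5 * rho * A * v^3 * Cp_max
P_betz = 0.5 * 1.181 * 13117.8 * 1092.727 * 0.5926
P_betz = 5015899.2 W

5015899.2


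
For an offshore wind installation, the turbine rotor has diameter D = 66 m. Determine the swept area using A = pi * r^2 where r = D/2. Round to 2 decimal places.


Compute the rotor radius:
  r = D / 2 = 66 / 2 = 33.0 m
Calculate swept area:
  A = pi * r^2 = pi * 33.0^2
  A = 3421.19 m^2

3421.19
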